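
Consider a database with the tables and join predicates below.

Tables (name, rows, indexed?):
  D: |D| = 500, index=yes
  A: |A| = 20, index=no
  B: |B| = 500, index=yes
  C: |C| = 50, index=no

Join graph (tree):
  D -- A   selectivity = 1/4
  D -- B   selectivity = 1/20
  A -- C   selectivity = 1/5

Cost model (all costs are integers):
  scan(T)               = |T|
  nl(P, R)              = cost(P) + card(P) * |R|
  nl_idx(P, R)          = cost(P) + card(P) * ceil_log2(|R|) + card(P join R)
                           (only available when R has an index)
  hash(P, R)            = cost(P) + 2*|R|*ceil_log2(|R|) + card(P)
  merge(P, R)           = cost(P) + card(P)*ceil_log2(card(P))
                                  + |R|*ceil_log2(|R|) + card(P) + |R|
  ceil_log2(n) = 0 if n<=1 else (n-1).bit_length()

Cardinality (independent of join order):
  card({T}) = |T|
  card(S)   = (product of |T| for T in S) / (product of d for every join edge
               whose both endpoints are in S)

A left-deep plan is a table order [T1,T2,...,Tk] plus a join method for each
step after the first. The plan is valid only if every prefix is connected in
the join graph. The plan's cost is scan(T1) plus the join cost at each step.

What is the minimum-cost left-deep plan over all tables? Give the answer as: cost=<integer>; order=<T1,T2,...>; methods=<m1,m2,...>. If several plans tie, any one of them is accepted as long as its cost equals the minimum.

cost=38300; order=D,A,C,B; methods=hash,hash,hash

Selinger DP (subsets sized 1..n):
  {D}: scan cost=500, card=500
  {A}: scan cost=20, card=20
  {B}: scan cost=500, card=500
  {C}: scan cost=50, card=50
  {AD}: card=2500; try (A,hash)→1200, (D,nl_idx)→2700, (D,merge)→5140, (A,merge)→5620, (D,hash)→9040, (D,nl)→10020 …(+1); best=1200 via (A,hash)
  {BD}: card=12500; try (D,hash)→10000, (B,hash)→10000, (D,merge)→10500, (B,merge)→10500, (D,nl_idx)→17500, (B,nl_idx)→17500 …(+2); best=10000 via (D,hash)
  {AC}: card=200; try (A,hash)→300, (C,merge)→490, (A,merge)→520, (C,hash)→640, (C,nl)→1020, (A,nl)→1050; best=300 via (A,hash)
  {ABD}: card=62500; try (B,hash)→12700, (A,hash)→22700, (B,merge)→38700, (B,nl_idx)→86200, (A,merge)→197620, (A,nl)→260000 …(+1); best=12700 via (B,hash)
  {ACD}: card=25000; try (C,hash)→4300, (D,merge)→7100, (D,hash)→9500, (D,nl_idx)→27100, (C,merge)→34050, (D,nl)→100300 …(+1); best=4300 via (C,hash)
  {ABCD}: card=625000; try (B,hash)→38300, (C,hash)→75800, (B,merge)→409300, (B,nl_idx)→854300, (C,merge)→1075550, (C,nl)→3137700 …(+1); best=38300 via (B,hash)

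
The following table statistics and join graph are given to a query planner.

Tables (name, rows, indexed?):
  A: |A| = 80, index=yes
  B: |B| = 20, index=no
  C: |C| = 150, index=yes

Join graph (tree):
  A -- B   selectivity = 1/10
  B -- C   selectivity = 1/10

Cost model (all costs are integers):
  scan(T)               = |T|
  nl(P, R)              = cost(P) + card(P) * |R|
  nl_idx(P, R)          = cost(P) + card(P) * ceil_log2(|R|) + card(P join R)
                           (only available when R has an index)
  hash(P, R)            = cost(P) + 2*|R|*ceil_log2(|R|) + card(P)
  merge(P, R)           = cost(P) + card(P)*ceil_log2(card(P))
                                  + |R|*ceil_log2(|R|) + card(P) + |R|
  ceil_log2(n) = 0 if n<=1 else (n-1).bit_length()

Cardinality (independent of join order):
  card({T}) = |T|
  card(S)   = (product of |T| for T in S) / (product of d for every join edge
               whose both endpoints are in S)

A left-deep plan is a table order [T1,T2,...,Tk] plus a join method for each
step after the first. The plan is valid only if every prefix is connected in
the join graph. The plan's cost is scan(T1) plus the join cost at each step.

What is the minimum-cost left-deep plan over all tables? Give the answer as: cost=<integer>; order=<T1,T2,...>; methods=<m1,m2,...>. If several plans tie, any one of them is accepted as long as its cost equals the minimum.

cost=1900; order=B,C,A; methods=nl_idx,hash

Selinger DP (subsets sized 1..n):
  {A}: scan cost=80, card=80
  {B}: scan cost=20, card=20
  {C}: scan cost=150, card=150
  {AB}: card=160; try (A,nl_idx)→320, (B,hash)→360, (A,merge)→780, (B,merge)→840, (A,hash)→1160, (A,nl)→1620 …(+1); best=320 via (A,nl_idx)
  {BC}: card=300; try (C,nl_idx)→480, (B,hash)→500, (C,merge)→1490, (B,merge)→1620, (C,hash)→2440, (C,nl)→3020 …(+1); best=480 via (C,nl_idx)
  {ABC}: card=2400; try (A,hash)→1900, (C,hash)→2880, (C,merge)→3110, (C,nl_idx)→4000, (A,merge)→4120, (A,nl_idx)→4980 …(+2); best=1900 via (A,hash)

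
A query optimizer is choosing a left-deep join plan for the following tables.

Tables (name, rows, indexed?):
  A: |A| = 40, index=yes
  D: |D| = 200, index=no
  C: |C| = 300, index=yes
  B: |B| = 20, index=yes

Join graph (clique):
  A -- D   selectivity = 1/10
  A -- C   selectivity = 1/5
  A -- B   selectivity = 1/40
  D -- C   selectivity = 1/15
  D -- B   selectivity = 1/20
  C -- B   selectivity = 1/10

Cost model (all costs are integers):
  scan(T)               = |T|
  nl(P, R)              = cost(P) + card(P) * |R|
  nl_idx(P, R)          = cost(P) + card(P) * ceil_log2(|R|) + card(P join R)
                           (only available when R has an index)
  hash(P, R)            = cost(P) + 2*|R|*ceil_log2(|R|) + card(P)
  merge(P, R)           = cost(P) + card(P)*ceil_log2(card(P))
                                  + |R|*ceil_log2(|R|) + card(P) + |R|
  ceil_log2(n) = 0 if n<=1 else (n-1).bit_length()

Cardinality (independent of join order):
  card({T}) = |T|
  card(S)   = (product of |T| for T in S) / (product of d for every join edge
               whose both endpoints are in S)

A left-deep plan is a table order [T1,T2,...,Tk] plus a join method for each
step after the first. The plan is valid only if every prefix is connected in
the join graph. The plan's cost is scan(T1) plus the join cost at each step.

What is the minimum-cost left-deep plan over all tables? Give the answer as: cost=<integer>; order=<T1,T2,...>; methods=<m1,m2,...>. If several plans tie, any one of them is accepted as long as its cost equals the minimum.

cost=1468; order=D,B,A,C; methods=hash,hash,nl_idx

Selinger DP (subsets sized 1..n):
  {A}: scan cost=40, card=40
  {D}: scan cost=200, card=200
  {C}: scan cost=300, card=300
  {B}: scan cost=20, card=20
  {AD}: card=800; try (A,hash)→880, (D,merge)→2120, (A,nl_idx)→2200, (A,merge)→2280, (D,hash)→3280, (D,nl)→8040 …(+1); best=880 via (A,hash)
  {AC}: card=2400; try (A,hash)→1080, (C,nl_idx)→2800, (C,merge)→3320, (A,merge)→3580, (A,nl_idx)→4500, (C,hash)→5480 …(+2); best=1080 via (A,hash)
  {AB}: card=20; try (A,nl_idx)→160, (B,nl_idx)→260, (B,hash)→280, (A,merge)→420, (B,merge)→440, (A,hash)→520 …(+2); best=160 via (A,nl_idx)
  {CD}: card=4000; try (D,hash)→3800, (C,merge)→5000, (D,merge)→5100, (C,hash)→5800, (C,nl_idx)→6000, (C,nl)→60200 …(+1); best=3800 via (D,hash)
  {BD}: card=200; try (B,hash)→600, (B,nl_idx)→1400, (D,merge)→1940, (B,merge)→2120, (D,hash)→3240, (D,nl)→4020 …(+1); best=600 via (B,hash)
  {BC}: card=600; try (C,nl_idx)→800, (B,hash)→800, (B,nl_idx)→2400, (C,merge)→3140, (B,merge)→3420, (C,hash)→5440 …(+2); best=800 via (C,nl_idx)
  {ACD}: card=3200; try (D,hash)→6680, (C,hash)→7080, (A,hash)→8280, (C,nl_idx)→11280, (C,merge)→12680, (A,nl_idx)→31000 …(+5); best=6680 via (D,hash)
  {ABD}: card=20; try (A,hash)→1280, (A,nl_idx)→1820, (B,hash)→1880, (D,merge)→2080, (A,merge)→2680, (D,hash)→3380 …(+5); best=1280 via (A,hash)
  {ABC}: card=120; try (C,nl_idx)→460, (A,hash)→1880, (C,merge)→3280, (B,hash)→3680, (A,nl_idx)→4520, (C,hash)→5580 …(+6); best=460 via (C,nl_idx)
  {BCD}: card=400; try (C,nl_idx)→2800, (D,hash)→4600, (C,merge)→5400, (C,hash)→6200, (B,hash)→8000, (D,merge)→9200 …(+5); best=2800 via (C,nl_idx)
  {ABCD}: card=8; try (C,nl_idx)→1468, (D,merge)→3220, (A,hash)→3680, (D,hash)→3780, (C,merge)→4400, (A,nl_idx)→5208 …(+9); best=1468 via (C,nl_idx)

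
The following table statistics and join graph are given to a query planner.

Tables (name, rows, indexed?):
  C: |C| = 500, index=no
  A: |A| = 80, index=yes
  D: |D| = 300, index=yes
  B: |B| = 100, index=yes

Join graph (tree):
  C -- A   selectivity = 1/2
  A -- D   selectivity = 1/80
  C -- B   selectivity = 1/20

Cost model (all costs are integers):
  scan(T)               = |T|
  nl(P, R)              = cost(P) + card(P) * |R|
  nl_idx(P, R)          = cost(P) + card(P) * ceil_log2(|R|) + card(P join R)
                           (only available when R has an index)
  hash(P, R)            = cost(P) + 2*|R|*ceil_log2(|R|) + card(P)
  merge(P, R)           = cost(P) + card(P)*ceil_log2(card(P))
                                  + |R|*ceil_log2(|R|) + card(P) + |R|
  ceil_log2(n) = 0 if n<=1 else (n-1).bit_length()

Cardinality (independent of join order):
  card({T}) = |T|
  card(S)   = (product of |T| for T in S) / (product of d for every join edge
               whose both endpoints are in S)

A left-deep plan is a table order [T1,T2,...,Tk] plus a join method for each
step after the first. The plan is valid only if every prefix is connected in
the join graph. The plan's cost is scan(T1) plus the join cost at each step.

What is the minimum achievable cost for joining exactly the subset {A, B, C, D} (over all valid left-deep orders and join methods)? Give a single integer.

85500

Selinger DP over subsets of {A,B,C,D}:
  {C}: scan cost=500, card=500
  {A}: scan cost=80, card=80
  {D}: scan cost=300, card=300
  {B}: scan cost=100, card=100
  {AC}: card=20000; try (A,hash)→2120, (C,merge)→5720, (A,merge)→6140, (C,hash)→9160, (A,nl_idx)→24000, (C,nl)→40080 …(+1); best=2120 via (A,hash)
  {BC}: card=2500; try (B,hash)→2400, (C,merge)→5900, (B,merge)→6300, (B,nl_idx)→6500, (C,hash)→9200, (C,nl)→50100 …(+1); best=2400 via (B,hash)
  {AD}: card=300; try (D,nl_idx)→1100, (A,hash)→1720, (A,nl_idx)→2700, (D,merge)→3720, (A,merge)→3940, (D,hash)→5560 …(+2); best=1100 via (D,nl_idx)
  {ACD}: card=75000; try (C,merge)→9100, (C,hash)→10400, (D,hash)→27520, (C,nl)→151100, (D,nl_idx)→257120, (D,merge)→325120 …(+1); best=9100 via (C,merge)
  {ABC}: card=100000; try (A,hash)→6020, (B,hash)→23520, (A,merge)→35540, (A,nl_idx)→119900, (A,nl)→202400, (B,nl_idx)→242120 …(+2); best=6020 via (A,hash)
  {ABCD}: card=375000; try (B,hash)→85500, (D,hash)→111420, (B,nl_idx)→909100, (D,nl_idx)→1281020, (B,merge)→1359900, (D,merge)→1809020 …(+2); best=85500 via (B,hash)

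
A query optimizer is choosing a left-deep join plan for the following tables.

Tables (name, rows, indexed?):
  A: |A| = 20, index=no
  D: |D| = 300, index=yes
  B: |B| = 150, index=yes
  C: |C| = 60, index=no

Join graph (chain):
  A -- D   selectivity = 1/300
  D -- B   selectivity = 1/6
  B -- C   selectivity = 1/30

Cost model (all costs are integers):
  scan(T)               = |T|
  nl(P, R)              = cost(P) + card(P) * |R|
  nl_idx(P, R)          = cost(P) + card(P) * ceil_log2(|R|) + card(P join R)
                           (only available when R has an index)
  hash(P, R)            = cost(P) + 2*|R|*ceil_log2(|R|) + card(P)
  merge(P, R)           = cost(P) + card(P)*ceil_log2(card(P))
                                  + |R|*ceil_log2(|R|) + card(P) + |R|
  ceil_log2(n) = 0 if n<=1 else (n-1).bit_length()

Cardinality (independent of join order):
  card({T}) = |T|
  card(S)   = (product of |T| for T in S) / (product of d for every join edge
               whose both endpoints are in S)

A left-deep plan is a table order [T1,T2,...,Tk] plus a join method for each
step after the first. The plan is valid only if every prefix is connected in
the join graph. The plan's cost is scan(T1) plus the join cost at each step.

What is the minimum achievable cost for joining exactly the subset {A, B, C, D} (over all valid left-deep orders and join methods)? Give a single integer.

2100

Selinger DP over subsets of {A,B,C,D}:
  {A}: scan cost=20, card=20
  {D}: scan cost=300, card=300
  {B}: scan cost=150, card=150
  {C}: scan cost=60, card=60
  {AD}: card=20; try (D,nl_idx)→220, (A,hash)→800, (D,merge)→3140, (A,merge)→3420, (D,hash)→5440, (D,nl)→6020 …(+1); best=220 via (D,nl_idx)
  {BD}: card=7500; try (B,hash)→3000, (D,merge)→4500, (B,merge)→4650, (D,hash)→5700, (D,nl_idx)→9000, (B,nl_idx)→10200 …(+2); best=3000 via (B,hash)
  {BC}: card=300; try (B,nl_idx)→840, (C,hash)→1020, (B,merge)→1830, (C,merge)→1920, (B,hash)→2520, (B,nl)→9060 …(+1); best=840 via (B,nl_idx)
  {ABD}: card=500; try (B,nl_idx)→880, (B,merge)→1690, (B,hash)→2640, (B,nl)→3220, (A,hash)→10700, (A,merge)→108120 …(+1); best=880 via (B,nl_idx)
  {BCD}: card=15000; try (D,hash)→6540, (D,merge)→6840, (C,hash)→11220, (D,nl_idx)→18540, (D,nl)→90840, (C,merge)→108420 …(+1); best=6540 via (D,hash)
  {ABCD}: card=1000; try (C,hash)→2100, (C,merge)→6300, (A,hash)→21740, (C,nl)→30880, (A,merge)→231660, (A,nl)→306540; best=2100 via (C,hash)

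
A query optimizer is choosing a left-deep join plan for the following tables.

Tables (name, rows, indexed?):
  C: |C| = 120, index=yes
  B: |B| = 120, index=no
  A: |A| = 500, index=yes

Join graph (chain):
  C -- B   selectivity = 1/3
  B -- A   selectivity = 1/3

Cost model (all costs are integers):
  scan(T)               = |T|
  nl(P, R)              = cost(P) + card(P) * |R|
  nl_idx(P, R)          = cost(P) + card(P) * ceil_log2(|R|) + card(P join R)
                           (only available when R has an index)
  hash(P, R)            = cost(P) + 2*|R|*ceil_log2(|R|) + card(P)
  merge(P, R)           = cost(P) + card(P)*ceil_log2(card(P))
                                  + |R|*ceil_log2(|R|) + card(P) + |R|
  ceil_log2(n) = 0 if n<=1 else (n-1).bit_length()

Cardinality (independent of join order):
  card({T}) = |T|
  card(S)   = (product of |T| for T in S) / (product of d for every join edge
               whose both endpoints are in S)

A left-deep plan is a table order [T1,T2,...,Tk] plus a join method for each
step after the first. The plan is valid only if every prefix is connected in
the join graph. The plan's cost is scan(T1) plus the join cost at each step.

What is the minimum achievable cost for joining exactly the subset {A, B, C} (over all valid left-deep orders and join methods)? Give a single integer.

Selinger DP over subsets of {A,B,C}:
  {C}: scan cost=120, card=120
  {B}: scan cost=120, card=120
  {A}: scan cost=500, card=500
  {BC}: card=4800; try (C,hash)→1920, (B,hash)→1920, (C,merge)→2040, (B,merge)→2040, (C,nl_idx)→5760, (C,nl)→14520 …(+1); best=1920 via (C,hash)
  {AB}: card=20000; try (B,hash)→2680, (A,merge)→6080, (B,merge)→6460, (A,hash)→9240, (A,nl_idx)→21200, (A,nl)→60120 …(+1); best=2680 via (B,hash)
  {ABC}: card=800000; try (A,hash)→15720, (C,hash)→24360, (A,merge)→74120, (C,merge)→323640, (A,nl_idx)→845120, (C,nl_idx)→942680 …(+2); best=15720 via (A,hash)

15720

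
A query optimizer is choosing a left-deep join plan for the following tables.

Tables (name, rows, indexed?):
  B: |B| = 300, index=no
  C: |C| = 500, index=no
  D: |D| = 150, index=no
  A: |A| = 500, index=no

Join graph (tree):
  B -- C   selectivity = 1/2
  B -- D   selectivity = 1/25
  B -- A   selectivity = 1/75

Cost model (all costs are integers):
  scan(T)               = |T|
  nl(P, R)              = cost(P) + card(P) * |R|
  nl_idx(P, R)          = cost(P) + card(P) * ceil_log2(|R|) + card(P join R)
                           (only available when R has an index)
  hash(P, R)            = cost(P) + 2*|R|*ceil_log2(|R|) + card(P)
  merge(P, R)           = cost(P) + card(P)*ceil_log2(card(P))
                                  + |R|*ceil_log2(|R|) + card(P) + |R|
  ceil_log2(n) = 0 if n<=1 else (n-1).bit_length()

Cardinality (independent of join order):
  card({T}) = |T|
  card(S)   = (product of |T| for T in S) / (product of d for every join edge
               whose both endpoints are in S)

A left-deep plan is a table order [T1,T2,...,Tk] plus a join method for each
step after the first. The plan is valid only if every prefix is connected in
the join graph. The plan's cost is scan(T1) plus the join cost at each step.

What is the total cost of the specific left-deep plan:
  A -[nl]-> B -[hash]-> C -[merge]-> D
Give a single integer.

step 1: scan A: cost=500, card=500
step 2: join B via nl
    card(P join B) = 500*300/(75) = 2000
    cost = 500 + 500*300 = 150500
step 3: join C via hash
    card(P join C) = 2000*500/(2) = 500000
    cost = 150500 + 2*500*9 + 2000 = 161500
step 4: join D via merge
    card(P join D) = 500000*150/(25) = 3000000
    cost = 161500 + 500000*19 + 150*8 + 500000 + 150 = 10162850

10162850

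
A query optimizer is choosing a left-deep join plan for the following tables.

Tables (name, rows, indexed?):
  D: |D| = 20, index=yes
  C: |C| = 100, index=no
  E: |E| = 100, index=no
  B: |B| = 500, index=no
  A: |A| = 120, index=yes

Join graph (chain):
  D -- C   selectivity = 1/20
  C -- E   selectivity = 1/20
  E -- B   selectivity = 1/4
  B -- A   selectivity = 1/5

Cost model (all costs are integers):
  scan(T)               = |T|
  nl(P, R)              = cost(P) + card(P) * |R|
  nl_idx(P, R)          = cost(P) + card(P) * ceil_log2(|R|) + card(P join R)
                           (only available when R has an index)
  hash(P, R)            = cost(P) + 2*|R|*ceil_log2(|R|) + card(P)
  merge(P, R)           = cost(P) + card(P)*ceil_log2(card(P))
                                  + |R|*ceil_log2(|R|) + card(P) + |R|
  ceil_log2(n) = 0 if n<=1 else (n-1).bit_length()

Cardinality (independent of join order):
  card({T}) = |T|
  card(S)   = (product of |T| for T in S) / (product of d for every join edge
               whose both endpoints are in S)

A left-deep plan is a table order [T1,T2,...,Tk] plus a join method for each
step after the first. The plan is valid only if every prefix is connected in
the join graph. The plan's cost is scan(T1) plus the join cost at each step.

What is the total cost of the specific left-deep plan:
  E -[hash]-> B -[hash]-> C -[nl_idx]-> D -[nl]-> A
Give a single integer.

step 1: scan E: cost=100, card=100
step 2: join B via hash
    card(P join B) = 100*500/(4) = 12500
    cost = 100 + 2*500*9 + 100 = 9200
step 3: join C via hash
    card(P join C) = 12500*100/(20) = 62500
    cost = 9200 + 2*100*7 + 12500 = 23100
step 4: join D via nl_idx
    card(P join D) = 62500*20/(20) = 62500
    cost = 23100 + 62500*5 + 62500 = 398100
step 5: join A via nl
    card(P join A) = 62500*120/(5) = 1500000
    cost = 398100 + 62500*120 = 7898100

7898100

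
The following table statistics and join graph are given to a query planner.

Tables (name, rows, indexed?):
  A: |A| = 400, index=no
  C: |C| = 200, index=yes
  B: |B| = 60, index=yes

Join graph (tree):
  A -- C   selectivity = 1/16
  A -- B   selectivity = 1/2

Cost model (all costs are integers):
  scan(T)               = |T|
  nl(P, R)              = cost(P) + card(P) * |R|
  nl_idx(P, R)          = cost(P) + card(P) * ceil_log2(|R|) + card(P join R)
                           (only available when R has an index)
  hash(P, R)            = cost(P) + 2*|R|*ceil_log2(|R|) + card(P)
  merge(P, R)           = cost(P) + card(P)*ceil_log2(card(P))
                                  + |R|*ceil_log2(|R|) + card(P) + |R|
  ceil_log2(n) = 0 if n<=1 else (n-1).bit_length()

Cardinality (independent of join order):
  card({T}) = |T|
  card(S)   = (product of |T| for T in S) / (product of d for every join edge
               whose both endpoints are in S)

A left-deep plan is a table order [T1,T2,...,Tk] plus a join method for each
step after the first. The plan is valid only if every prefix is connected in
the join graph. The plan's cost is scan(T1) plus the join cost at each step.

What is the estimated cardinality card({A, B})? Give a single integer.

12000

Tables in S: A(400), B(60)
Edges inside S: A-B(d=2)
numerator = 400 * 60 = 24000
denominator = 2 = 2
card(S) = 24000 / 2 = 12000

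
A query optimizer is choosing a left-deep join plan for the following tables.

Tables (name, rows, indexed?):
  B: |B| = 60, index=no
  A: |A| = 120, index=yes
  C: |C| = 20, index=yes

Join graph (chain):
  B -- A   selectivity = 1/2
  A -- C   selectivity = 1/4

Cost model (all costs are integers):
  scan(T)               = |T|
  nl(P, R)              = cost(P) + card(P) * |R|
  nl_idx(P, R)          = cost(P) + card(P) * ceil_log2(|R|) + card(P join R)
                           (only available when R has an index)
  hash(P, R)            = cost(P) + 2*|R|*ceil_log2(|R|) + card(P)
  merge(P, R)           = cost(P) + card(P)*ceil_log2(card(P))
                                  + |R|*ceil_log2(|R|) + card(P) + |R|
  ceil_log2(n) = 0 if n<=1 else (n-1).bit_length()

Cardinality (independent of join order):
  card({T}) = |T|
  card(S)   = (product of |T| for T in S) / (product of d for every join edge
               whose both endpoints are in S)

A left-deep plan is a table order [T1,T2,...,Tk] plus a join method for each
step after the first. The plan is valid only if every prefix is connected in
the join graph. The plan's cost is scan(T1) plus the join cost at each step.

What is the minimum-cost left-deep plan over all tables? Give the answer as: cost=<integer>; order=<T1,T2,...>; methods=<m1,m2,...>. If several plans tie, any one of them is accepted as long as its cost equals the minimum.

cost=1760; order=A,C,B; methods=hash,hash

Selinger DP (subsets sized 1..n):
  {B}: scan cost=60, card=60
  {A}: scan cost=120, card=120
  {C}: scan cost=20, card=20
  {AB}: card=3600; try (B,hash)→960, (A,merge)→1440, (B,merge)→1500, (A,hash)→1800, (A,nl_idx)→4080, (A,nl)→7260 …(+1); best=960 via (B,hash)
  {AC}: card=600; try (C,hash)→440, (A,nl_idx)→760, (A,merge)→1100, (C,merge)→1200, (C,nl_idx)→1320, (A,hash)→1720 …(+2); best=440 via (C,hash)
  {ABC}: card=18000; try (B,hash)→1760, (C,hash)→4760, (B,merge)→7460, (B,nl)→36440, (C,nl_idx)→36960, (C,merge)→47880 …(+1); best=1760 via (B,hash)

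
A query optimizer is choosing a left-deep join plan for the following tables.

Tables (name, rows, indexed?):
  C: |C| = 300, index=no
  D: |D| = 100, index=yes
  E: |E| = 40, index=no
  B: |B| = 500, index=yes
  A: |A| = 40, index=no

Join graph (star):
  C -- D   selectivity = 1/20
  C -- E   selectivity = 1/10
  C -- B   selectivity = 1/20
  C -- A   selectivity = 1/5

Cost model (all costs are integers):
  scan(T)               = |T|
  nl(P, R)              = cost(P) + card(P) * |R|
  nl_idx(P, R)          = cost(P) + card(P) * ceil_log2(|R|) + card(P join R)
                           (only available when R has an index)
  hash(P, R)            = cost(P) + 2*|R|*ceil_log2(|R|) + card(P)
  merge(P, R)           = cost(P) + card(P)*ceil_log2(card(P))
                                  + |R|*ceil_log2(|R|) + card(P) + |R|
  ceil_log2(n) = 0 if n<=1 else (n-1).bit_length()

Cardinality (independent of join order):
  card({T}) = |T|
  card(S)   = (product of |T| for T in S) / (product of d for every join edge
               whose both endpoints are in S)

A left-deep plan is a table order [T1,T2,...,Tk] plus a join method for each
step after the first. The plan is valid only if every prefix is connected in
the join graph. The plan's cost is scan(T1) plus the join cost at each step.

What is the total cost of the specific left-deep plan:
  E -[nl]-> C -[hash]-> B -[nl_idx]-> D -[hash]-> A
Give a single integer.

step 1: scan E: cost=40, card=40
step 2: join C via nl
    card(P join C) = 40*300/(10) = 1200
    cost = 40 + 40*300 = 12040
step 3: join B via hash
    card(P join B) = 1200*500/(20) = 30000
    cost = 12040 + 2*500*9 + 1200 = 22240
step 4: join D via nl_idx
    card(P join D) = 30000*100/(20) = 150000
    cost = 22240 + 30000*7 + 150000 = 382240
step 5: join A via hash
    card(P join A) = 150000*40/(5) = 1200000
    cost = 382240 + 2*40*6 + 150000 = 532720

532720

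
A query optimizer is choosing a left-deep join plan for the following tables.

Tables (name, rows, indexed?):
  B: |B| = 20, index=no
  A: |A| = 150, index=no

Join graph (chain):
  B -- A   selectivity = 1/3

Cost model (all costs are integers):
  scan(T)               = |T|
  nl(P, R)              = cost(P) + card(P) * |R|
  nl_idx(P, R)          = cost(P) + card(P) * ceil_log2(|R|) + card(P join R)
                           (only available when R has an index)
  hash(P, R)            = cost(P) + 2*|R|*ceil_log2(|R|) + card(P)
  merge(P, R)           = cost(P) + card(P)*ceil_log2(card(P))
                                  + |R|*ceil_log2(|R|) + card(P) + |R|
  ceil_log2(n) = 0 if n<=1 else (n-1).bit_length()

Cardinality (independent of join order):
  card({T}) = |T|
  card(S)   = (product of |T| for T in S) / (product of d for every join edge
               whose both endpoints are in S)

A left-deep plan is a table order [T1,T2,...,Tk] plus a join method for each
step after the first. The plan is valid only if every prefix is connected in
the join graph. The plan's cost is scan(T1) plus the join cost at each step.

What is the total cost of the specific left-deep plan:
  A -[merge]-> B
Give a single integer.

step 1: scan A: cost=150, card=150
step 2: join B via merge
    card(P join B) = 150*20/(3) = 1000
    cost = 150 + 150*8 + 20*5 + 150 + 20 = 1620

1620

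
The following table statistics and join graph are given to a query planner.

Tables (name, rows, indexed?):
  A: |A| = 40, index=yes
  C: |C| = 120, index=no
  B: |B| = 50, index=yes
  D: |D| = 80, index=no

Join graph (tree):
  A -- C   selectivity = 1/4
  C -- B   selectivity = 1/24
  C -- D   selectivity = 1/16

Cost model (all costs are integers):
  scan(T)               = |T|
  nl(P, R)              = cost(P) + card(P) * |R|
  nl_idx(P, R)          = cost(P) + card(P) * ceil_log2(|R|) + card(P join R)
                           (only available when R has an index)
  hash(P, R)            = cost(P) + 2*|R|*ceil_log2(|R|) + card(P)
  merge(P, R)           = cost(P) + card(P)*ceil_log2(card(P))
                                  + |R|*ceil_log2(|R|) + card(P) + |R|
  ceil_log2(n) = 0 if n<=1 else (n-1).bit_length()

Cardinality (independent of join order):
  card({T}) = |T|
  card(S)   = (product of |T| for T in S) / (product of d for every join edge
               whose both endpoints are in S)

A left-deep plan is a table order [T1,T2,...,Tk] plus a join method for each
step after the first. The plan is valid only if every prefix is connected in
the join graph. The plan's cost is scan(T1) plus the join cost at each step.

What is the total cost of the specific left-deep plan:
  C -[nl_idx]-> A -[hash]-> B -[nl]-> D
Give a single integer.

step 1: scan C: cost=120, card=120
step 2: join A via nl_idx
    card(P join A) = 120*40/(4) = 1200
    cost = 120 + 120*6 + 1200 = 2040
step 3: join B via hash
    card(P join B) = 1200*50/(24) = 2500
    cost = 2040 + 2*50*6 + 1200 = 3840
step 4: join D via nl
    card(P join D) = 2500*80/(16) = 12500
    cost = 3840 + 2500*80 = 203840

203840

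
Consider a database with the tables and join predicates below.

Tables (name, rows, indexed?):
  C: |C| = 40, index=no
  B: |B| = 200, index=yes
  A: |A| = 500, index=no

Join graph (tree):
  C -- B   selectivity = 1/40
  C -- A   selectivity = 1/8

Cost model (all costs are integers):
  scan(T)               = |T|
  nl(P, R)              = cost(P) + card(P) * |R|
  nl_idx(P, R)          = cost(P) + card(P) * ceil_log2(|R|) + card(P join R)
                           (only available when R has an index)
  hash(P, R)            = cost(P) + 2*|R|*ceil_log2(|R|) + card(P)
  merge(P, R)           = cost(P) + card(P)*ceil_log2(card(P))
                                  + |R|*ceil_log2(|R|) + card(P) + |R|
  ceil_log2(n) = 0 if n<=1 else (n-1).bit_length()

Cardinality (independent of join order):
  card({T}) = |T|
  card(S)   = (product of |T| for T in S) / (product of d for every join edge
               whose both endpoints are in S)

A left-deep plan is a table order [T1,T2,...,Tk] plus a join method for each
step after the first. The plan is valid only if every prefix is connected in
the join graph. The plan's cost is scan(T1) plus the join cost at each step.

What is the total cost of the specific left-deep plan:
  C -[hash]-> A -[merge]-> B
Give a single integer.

step 1: scan C: cost=40, card=40
step 2: join A via hash
    card(P join A) = 40*500/(8) = 2500
    cost = 40 + 2*500*9 + 40 = 9080
step 3: join B via merge
    card(P join B) = 2500*200/(40) = 12500
    cost = 9080 + 2500*12 + 200*8 + 2500 + 200 = 43380

43380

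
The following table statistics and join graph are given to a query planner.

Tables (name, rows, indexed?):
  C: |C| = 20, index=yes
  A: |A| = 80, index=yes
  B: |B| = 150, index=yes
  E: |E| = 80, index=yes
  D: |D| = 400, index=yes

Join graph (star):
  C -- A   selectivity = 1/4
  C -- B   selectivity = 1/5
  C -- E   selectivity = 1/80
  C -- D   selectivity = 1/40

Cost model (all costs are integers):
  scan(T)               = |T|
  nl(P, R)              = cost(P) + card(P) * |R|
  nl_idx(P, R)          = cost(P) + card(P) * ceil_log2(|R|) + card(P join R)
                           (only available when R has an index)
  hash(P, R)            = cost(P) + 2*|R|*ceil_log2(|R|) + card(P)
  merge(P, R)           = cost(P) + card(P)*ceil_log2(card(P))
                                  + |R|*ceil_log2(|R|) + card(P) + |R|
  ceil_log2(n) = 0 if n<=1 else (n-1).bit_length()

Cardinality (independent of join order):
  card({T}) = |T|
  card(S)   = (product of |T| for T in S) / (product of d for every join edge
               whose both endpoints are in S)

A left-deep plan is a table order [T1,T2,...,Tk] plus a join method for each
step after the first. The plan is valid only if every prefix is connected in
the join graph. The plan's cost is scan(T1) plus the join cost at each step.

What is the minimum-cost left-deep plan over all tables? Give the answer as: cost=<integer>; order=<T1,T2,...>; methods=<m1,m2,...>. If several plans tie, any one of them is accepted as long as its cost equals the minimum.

cost=8280; order=C,E,D,A,B; methods=nl_idx,nl_idx,hash,hash

Selinger DP (subsets sized 1..n):
  {C}: scan cost=20, card=20
  {A}: scan cost=80, card=80
  {B}: scan cost=150, card=150
  {E}: scan cost=80, card=80
  {D}: scan cost=400, card=400
  {AC}: card=400; try (C,hash)→360, (A,nl_idx)→560, (A,merge)→780, (C,merge)→840, (C,nl_idx)→880, (A,hash)→1160 …(+2); best=360 via (C,hash)
  {BC}: card=600; try (C,hash)→500, (B,nl_idx)→780, (B,merge)→1490, (C,nl_idx)→1500, (C,merge)→1620, (B,hash)→2440 …(+2); best=500 via (C,hash)
  {CE}: card=20; try (E,nl_idx)→180, (C,hash)→360, (C,nl_idx)→500, (E,merge)→780, (C,merge)→840, (E,hash)→1160 …(+2); best=180 via (E,nl_idx)
  {CD}: card=200; try (D,nl_idx)→400, (C,hash)→1000, (C,nl_idx)→2600, (D,merge)→4140, (C,merge)→4520, (D,hash)→7240 …(+2); best=400 via (D,nl_idx)
  {ABC}: card=12000; try (A,hash)→2220, (B,hash)→3160, (B,merge)→5710, (A,merge)→7740, (B,nl_idx)→15560, (A,nl_idx)→16700 …(+2); best=2220 via (A,hash)
  {ACE}: card=400; try (A,nl_idx)→720, (A,merge)→940, (A,hash)→1320, (A,nl)→1780, (E,hash)→1880, (E,nl_idx)→3560 …(+2); best=720 via (A,nl_idx)
  {ACD}: card=4000; try (A,hash)→1720, (A,merge)→2840, (A,nl_idx)→5800, (D,hash)→7960, (D,nl_idx)→7960, (D,merge)→8360 …(+2); best=1720 via (A,hash)
  {BCE}: card=600; try (B,nl_idx)→940, (B,merge)→1650, (E,hash)→2220, (B,hash)→2600, (B,nl)→3180, (E,nl_idx)→5300 …(+2); best=940 via (B,nl_idx)
  {BCD}: card=6000; try (B,hash)→3000, (B,merge)→3550, (B,nl_idx)→8000, (D,hash)→8300, (D,merge)→11100, (D,nl_idx)→11900 …(+2); best=3000 via (B,hash)
  {CDE}: card=200; try (D,nl_idx)→560, (E,hash)→1720, (E,nl_idx)→2000, (E,merge)→2840, (D,merge)→4300, (D,hash)→7400 …(+2); best=560 via (D,nl_idx)
  {ABCE}: card=12000; try (A,hash)→2660, (B,hash)→3520, (B,merge)→6070, (A,merge)→8180, (E,hash)→15340, (B,nl_idx)→15920 …(+6); best=2660 via (A,hash)
  {ABCD}: card=120000; try (B,hash)→8120, (A,hash)→10120, (D,hash)→21420, (B,merge)→55070, (A,merge)→87640, (B,nl_idx)→153720 …(+6); best=8120 via (B,hash)
  {ACDE}: card=4000; try (A,hash)→1880, (A,merge)→3000, (A,nl_idx)→5960, (E,hash)→6840, (D,hash)→8320, (D,nl_idx)→8320 …(+6); best=1880 via (A,hash)
  {BCDE}: card=6000; try (B,hash)→3160, (B,merge)→3710, (B,nl_idx)→8160, (D,hash)→8740, (E,hash)→10120, (D,merge)→11540 …(+6); best=3160 via (B,hash)
  {ABCDE}: card=120000; try (B,hash)→8280, (A,hash)→10280, (D,hash)→21860, (B,merge)→55230, (A,merge)→87800, (E,hash)→129240 …(+10); best=8280 via (B,hash)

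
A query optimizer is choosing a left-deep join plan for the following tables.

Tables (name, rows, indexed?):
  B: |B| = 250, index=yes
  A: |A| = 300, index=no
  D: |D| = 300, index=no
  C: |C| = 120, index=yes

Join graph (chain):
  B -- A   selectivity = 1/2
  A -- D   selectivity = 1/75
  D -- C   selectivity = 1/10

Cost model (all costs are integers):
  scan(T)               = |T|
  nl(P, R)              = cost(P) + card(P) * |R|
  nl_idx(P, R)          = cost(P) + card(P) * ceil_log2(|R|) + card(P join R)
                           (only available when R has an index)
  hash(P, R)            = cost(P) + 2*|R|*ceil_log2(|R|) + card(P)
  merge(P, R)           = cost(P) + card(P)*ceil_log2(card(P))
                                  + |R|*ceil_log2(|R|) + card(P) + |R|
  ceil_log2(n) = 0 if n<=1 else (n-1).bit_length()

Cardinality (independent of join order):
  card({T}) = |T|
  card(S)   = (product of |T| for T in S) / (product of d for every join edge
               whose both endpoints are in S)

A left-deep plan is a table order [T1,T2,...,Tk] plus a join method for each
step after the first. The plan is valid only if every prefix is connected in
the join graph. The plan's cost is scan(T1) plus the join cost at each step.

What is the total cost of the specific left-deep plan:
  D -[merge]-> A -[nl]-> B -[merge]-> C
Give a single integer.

step 1: scan D: cost=300, card=300
step 2: join A via merge
    card(P join A) = 300*300/(75) = 1200
    cost = 300 + 300*9 + 300*9 + 300 + 300 = 6300
step 3: join B via nl
    card(P join B) = 1200*250/(2) = 150000
    cost = 6300 + 1200*250 = 306300
step 4: join C via merge
    card(P join C) = 150000*120/(10) = 1800000
    cost = 306300 + 150000*18 + 120*7 + 150000 + 120 = 3157260

3157260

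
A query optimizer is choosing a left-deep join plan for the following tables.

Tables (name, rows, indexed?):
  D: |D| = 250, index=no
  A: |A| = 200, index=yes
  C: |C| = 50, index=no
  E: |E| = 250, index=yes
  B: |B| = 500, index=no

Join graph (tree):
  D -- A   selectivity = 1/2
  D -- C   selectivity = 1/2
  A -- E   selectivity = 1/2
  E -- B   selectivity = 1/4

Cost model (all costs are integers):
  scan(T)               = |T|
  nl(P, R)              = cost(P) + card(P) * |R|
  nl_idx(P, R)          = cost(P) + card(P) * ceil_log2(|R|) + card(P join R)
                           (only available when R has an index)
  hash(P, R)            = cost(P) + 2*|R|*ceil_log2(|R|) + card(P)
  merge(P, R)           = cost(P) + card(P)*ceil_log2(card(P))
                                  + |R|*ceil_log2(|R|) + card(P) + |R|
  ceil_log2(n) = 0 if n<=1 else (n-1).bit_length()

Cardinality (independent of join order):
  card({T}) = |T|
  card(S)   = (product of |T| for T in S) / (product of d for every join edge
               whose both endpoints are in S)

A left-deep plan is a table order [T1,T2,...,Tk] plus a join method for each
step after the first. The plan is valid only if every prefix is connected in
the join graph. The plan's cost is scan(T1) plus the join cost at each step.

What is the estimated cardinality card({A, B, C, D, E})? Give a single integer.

Tables in S: A(200), B(500), C(50), D(250), E(250)
Edges inside S: D-A(d=2), D-C(d=2), A-E(d=2), E-B(d=4)
numerator = 200 * 500 * 50 * 250 * 250 = 312500000000
denominator = 2 * 2 * 2 * 4 = 32
card(S) = 312500000000 / 32 = 9765625000

9765625000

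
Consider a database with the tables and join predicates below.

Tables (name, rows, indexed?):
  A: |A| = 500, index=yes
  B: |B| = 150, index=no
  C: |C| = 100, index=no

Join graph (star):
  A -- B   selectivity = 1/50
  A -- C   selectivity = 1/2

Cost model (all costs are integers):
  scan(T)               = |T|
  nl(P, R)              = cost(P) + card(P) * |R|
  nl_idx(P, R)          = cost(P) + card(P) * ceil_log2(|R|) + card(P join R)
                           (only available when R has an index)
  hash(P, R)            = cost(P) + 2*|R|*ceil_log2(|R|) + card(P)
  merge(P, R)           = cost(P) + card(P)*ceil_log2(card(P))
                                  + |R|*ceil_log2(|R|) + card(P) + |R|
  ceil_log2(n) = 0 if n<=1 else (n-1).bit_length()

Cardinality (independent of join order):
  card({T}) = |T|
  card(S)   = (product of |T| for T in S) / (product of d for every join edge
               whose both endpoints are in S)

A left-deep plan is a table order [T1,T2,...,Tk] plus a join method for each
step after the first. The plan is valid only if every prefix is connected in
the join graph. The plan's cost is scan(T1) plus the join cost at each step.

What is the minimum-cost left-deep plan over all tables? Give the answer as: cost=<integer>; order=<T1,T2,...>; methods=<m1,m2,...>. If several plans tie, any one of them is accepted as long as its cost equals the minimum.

Selinger DP (subsets sized 1..n):
  {A}: scan cost=500, card=500
  {B}: scan cost=150, card=150
  {C}: scan cost=100, card=100
  {AB}: card=1500; try (A,nl_idx)→3000, (B,hash)→3400, (A,merge)→6500, (B,merge)→6850, (A,hash)→9300, (A,nl)→75150 …(+1); best=3000 via (A,nl_idx)
  {AC}: card=25000; try (C,hash)→2400, (A,merge)→5900, (C,merge)→6300, (A,hash)→9200, (A,nl_idx)→26000, (A,nl)→50100 …(+1); best=2400 via (C,hash)
  {ABC}: card=75000; try (C,hash)→5900, (C,merge)→21800, (B,hash)→29800, (C,nl)→153000, (B,merge)→403750, (B,nl)→3752400; best=5900 via (C,hash)

cost=5900; order=B,A,C; methods=nl_idx,hash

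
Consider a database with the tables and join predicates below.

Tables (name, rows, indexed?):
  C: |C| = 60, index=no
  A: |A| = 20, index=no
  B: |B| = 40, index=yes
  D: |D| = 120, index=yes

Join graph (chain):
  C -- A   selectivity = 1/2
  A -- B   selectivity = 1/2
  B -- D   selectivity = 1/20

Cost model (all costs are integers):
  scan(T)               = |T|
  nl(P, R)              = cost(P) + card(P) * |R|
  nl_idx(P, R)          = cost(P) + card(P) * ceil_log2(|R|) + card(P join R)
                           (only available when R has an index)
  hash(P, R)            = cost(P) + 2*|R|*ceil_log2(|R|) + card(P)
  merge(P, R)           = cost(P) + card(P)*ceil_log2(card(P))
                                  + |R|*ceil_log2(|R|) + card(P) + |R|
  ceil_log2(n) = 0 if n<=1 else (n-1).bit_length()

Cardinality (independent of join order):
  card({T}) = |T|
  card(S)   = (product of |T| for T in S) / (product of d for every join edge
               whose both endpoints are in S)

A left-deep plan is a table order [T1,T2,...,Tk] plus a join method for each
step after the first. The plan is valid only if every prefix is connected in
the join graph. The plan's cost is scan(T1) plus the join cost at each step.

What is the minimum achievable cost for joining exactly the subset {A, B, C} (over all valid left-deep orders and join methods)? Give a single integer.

1400

Selinger DP over subsets of {A,B,C}:
  {C}: scan cost=60, card=60
  {A}: scan cost=20, card=20
  {B}: scan cost=40, card=40
  {AC}: card=600; try (A,hash)→320, (C,merge)→560, (A,merge)→600, (C,hash)→760, (C,nl)→1220, (A,nl)→1260; best=320 via (A,hash)
  {AB}: card=400; try (A,hash)→280, (B,merge)→420, (A,merge)→440, (B,hash)→520, (B,nl_idx)→540, (B,nl)→820 …(+1); best=280 via (A,hash)
  {ABC}: card=12000; try (C,hash)→1400, (B,hash)→1400, (C,merge)→4700, (B,merge)→7200, (B,nl_idx)→15920, (C,nl)→24280 …(+1); best=1400 via (C,hash)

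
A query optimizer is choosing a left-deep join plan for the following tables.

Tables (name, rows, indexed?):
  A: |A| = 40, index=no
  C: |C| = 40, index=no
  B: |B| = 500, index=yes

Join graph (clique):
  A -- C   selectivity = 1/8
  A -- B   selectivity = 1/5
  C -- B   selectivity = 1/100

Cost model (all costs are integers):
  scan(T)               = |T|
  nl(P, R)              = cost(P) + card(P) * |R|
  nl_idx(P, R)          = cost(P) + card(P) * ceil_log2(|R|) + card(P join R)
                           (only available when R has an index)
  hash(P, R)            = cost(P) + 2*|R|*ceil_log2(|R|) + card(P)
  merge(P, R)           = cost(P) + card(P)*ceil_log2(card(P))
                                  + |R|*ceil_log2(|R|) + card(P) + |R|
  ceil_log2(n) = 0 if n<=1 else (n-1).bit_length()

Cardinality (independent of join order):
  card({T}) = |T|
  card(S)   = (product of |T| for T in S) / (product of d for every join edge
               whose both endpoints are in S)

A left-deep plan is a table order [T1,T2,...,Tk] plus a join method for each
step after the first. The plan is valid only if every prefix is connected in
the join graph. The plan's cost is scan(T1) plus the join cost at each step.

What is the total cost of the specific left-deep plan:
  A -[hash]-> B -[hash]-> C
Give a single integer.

13560

step 1: scan A: cost=40, card=40
step 2: join B via hash
    card(P join B) = 40*500/(5) = 4000
    cost = 40 + 2*500*9 + 40 = 9080
step 3: join C via hash
    card(P join C) = 4000*40/(8*100) = 200
    cost = 9080 + 2*40*6 + 4000 = 13560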